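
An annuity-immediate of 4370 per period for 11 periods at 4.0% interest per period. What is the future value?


FV = PMT * ((1+i)^n - 1) / i
= 4370 * ((1.04)^11 - 1) / 0.04
= 4370 * (1.539454 - 1) / 0.04
= 58935.3557


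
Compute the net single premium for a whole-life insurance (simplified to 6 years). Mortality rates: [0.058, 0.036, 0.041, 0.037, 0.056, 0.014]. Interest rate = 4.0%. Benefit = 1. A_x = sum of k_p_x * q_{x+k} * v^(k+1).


v = 0.961538
Year 0: k_p_x=1.0, q=0.058, term=0.055769
Year 1: k_p_x=0.942, q=0.036, term=0.031354
Year 2: k_p_x=0.908088, q=0.041, term=0.033099
Year 3: k_p_x=0.870856, q=0.037, term=0.027543
Year 4: k_p_x=0.838635, q=0.056, term=0.038601
Year 5: k_p_x=0.791671, q=0.014, term=0.008759
A_x = 0.1951


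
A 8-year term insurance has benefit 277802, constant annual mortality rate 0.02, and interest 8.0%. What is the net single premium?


NSP = benefit * sum_{k=0}^{n-1} k_p_x * q * v^(k+1)
With constant q=0.02, v=0.925926
Sum = 0.108072
NSP = 277802 * 0.108072
= 30022.5739


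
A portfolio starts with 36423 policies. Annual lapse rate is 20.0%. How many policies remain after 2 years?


remaining = initial * (1 - lapse)^years
= 36423 * (1 - 0.2)^2
= 36423 * 0.64
= 23310.72


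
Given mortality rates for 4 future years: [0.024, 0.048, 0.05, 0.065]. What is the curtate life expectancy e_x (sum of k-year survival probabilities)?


e_x = sum_{k=1}^{n} k_p_x
k_p_x values:
  1_p_x = 0.976
  2_p_x = 0.929152
  3_p_x = 0.882694
  4_p_x = 0.825319
e_x = 3.6132


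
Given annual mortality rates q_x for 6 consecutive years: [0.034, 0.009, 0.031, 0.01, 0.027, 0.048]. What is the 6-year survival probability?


p_k = 1 - q_k for each year
Survival = product of (1 - q_k)
= 0.966 * 0.991 * 0.969 * 0.99 * 0.973 * 0.952
= 0.8507


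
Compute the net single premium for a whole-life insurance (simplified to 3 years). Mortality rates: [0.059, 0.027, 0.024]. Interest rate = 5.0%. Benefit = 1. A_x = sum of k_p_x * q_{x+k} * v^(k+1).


v = 0.952381
Year 0: k_p_x=1.0, q=0.059, term=0.05619
Year 1: k_p_x=0.941, q=0.027, term=0.023045
Year 2: k_p_x=0.915593, q=0.024, term=0.018982
A_x = 0.0982


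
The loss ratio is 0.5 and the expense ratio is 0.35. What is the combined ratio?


Combined ratio = loss ratio + expense ratio
= 0.5 + 0.35
= 0.85


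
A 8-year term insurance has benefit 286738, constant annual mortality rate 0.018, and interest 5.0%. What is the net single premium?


NSP = benefit * sum_{k=0}^{n-1} k_p_x * q * v^(k+1)
With constant q=0.018, v=0.952381
Sum = 0.109774
NSP = 286738 * 0.109774
= 31476.346


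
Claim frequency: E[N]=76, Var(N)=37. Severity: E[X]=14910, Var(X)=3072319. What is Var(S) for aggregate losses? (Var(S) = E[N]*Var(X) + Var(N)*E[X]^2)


Var(S) = E[N]*Var(X) + Var(N)*E[X]^2
= 76*3072319 + 37*14910^2
= 233496244 + 8225399700
= 8.4589e+09


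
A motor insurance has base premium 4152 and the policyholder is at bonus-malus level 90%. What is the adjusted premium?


adjusted = base * BM_level / 100
= 4152 * 90 / 100
= 4152 * 0.9
= 3736.8


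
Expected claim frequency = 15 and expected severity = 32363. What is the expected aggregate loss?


E[S] = E[N] * E[X]
= 15 * 32363
= 485445


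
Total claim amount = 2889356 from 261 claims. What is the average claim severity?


severity = total / number
= 2889356 / 261
= 11070.3295


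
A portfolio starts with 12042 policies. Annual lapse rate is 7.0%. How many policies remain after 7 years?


remaining = initial * (1 - lapse)^years
= 12042 * (1 - 0.07)^7
= 12042 * 0.601701
= 7245.6819


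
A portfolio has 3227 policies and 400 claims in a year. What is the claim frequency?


frequency = claims / policies
= 400 / 3227
= 0.124


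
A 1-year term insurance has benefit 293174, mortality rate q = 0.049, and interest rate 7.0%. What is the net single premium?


NSP = benefit * q * v
v = 1/(1+i) = 0.934579
NSP = 293174 * 0.049 * 0.934579
= 13425.7252


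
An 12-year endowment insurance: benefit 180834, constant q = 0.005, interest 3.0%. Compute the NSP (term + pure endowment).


Term component = 8772.1206
Pure endowment = 12_p_x * v^12 * benefit = 0.941623 * 0.70138 * 180834 = 119429.1555
NSP = 128201.2761


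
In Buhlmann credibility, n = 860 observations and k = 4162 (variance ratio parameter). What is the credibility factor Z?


Z = n / (n + k)
= 860 / (860 + 4162)
= 860 / 5022
= 0.1712


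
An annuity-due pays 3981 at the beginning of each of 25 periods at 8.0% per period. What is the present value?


PV_due = PMT * (1-(1+i)^(-n))/i * (1+i)
PV_immediate = 42496.284
PV_due = 42496.284 * 1.08
= 45895.9867


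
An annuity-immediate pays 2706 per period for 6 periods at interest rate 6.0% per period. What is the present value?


PV = PMT * (1 - (1+i)^(-n)) / i
= 2706 * (1 - (1+0.06)^(-6)) / 0.06
= 2706 * (1 - 0.704961) / 0.06
= 2706 * 4.917324
= 13306.2796


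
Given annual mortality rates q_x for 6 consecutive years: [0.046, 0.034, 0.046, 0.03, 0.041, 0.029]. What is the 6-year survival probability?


p_k = 1 - q_k for each year
Survival = product of (1 - q_k)
= 0.954 * 0.966 * 0.954 * 0.97 * 0.959 * 0.971
= 0.7941


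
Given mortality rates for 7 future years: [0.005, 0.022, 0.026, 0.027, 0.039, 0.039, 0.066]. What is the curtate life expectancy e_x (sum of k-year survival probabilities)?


e_x = sum_{k=1}^{n} k_p_x
k_p_x values:
  1_p_x = 0.995
  2_p_x = 0.97311
  3_p_x = 0.947809
  4_p_x = 0.922218
  5_p_x = 0.886252
  6_p_x = 0.851688
  7_p_x = 0.795477
e_x = 6.3716


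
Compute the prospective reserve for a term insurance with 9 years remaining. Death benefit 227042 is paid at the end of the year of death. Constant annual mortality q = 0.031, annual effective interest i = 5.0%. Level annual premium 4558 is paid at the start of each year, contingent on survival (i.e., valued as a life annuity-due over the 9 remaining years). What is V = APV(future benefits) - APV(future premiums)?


v = 1/(1+i) = 0.952381
APV(future benefits) per unit = sum_{k=0}^{8} k_p_x * q * v^(k+1) = 0.196898
APV(future benefits) = 227042 * 0.196898 = 44704.2051
Life annuity-due factor ä_{x:9} = sum_{k=0}^{8} k_p_x * v^k = 6.669139
APV(future premiums) = 4558 * 6.669139 = 30397.9362
V = 44704.2051 - 30397.9362
= 14306.2689


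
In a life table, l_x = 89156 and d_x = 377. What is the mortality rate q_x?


q_x = d_x / l_x
= 377 / 89156
= 0.0042


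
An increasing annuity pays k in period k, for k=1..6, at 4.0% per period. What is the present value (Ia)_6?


(Ia)_n = sum_{k=1}^{n} k * v^k, v = 1/(1+i)
v = 0.961538
Sum computed term by term:
(Ia)_6 = 17.7484


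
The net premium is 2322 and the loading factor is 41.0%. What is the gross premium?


Gross = net * (1 + loading)
= 2322 * (1 + 0.41)
= 2322 * 1.41
= 3274.02


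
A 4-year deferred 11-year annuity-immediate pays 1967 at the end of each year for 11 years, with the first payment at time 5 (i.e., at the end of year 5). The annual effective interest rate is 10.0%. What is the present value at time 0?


PV at time 4 of the 11-year annuity-immediate:
a_n = 1967 * (1-(1+0.1)^(-11))/0.1 = 12775.785
Discount back 4 years to time 0:
PV = 12775.785 * (1+0.1)^(-4)
= 12775.785 * 0.683013
= 8726.0331


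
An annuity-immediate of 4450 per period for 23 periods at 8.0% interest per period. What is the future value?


FV = PMT * ((1+i)^n - 1) / i
= 4450 * ((1.08)^23 - 1) / 0.08
= 4450 * (5.871464 - 1) / 0.08
= 270975.1653


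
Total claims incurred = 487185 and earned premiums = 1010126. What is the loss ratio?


Loss ratio = claims / premiums
= 487185 / 1010126
= 0.4823


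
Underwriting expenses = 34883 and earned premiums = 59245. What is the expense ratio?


Expense ratio = expenses / premiums
= 34883 / 59245
= 0.5888


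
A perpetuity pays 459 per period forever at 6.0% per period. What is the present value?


PV = PMT / i
= 459 / 0.06
= 7650.0


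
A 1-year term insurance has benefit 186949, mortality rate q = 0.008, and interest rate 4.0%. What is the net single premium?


NSP = benefit * q * v
v = 1/(1+i) = 0.961538
NSP = 186949 * 0.008 * 0.961538
= 1438.0692


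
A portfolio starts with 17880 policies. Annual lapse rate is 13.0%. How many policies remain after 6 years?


remaining = initial * (1 - lapse)^years
= 17880 * (1 - 0.13)^6
= 17880 * 0.433626
= 7753.2365


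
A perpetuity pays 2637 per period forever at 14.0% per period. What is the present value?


PV = PMT / i
= 2637 / 0.14
= 18835.7143


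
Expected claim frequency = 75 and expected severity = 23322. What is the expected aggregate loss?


E[S] = E[N] * E[X]
= 75 * 23322
= 1.7492e+06


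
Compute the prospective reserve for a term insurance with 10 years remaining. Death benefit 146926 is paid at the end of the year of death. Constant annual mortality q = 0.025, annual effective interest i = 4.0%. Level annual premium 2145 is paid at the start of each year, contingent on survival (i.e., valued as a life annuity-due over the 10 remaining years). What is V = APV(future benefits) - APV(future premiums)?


v = 1/(1+i) = 0.961538
APV(future benefits) per unit = sum_{k=0}^{9} k_p_x * q * v^(k+1) = 0.1829
APV(future benefits) = 146926 * 0.1829 = 26872.7386
Life annuity-due factor ä_{x:10} = sum_{k=0}^{9} k_p_x * v^k = 7.608632
APV(future premiums) = 2145 * 7.608632 = 16320.5165
V = 26872.7386 - 16320.5165
= 10552.2221


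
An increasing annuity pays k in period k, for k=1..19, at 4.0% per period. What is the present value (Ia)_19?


(Ia)_n = sum_{k=1}^{n} k * v^k, v = 1/(1+i)
v = 0.961538
Sum computed term by term:
(Ia)_19 = 116.0273


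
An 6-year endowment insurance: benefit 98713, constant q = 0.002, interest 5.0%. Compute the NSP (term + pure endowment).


Term component = 997.3602
Pure endowment = 6_p_x * v^6 * benefit = 0.98806 * 0.746215 * 98713 = 72781.6344
NSP = 73778.9946


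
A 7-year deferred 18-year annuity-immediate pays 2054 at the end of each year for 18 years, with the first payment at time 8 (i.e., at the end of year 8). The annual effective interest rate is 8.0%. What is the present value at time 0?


PV at time 7 of the 18-year annuity-immediate:
a_n = 2054 * (1-(1+0.08)^(-18))/0.08 = 19249.8562
Discount back 7 years to time 0:
PV = 19249.8562 * (1+0.08)^(-7)
= 19249.8562 * 0.58349
= 11232.1062


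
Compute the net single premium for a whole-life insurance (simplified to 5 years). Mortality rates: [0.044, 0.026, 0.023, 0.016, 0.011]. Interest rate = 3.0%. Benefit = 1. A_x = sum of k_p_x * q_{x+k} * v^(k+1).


v = 0.970874
Year 0: k_p_x=1.0, q=0.044, term=0.042718
Year 1: k_p_x=0.956, q=0.026, term=0.023429
Year 2: k_p_x=0.931144, q=0.023, term=0.019599
Year 3: k_p_x=0.909728, q=0.016, term=0.012933
Year 4: k_p_x=0.895172, q=0.011, term=0.008494
A_x = 0.1072


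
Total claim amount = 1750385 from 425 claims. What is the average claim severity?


severity = total / number
= 1750385 / 425
= 4118.5529


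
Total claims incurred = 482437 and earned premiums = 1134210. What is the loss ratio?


Loss ratio = claims / premiums
= 482437 / 1134210
= 0.4254


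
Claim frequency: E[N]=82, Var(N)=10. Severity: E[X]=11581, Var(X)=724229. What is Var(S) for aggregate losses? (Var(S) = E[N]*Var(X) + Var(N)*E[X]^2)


Var(S) = E[N]*Var(X) + Var(N)*E[X]^2
= 82*724229 + 10*11581^2
= 59386778 + 1341195610
= 1.4006e+09


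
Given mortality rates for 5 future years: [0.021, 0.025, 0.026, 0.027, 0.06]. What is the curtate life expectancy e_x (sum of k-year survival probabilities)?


e_x = sum_{k=1}^{n} k_p_x
k_p_x values:
  1_p_x = 0.979
  2_p_x = 0.954525
  3_p_x = 0.929707
  4_p_x = 0.904605
  5_p_x = 0.850329
e_x = 4.6182


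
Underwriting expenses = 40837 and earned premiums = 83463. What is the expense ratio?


Expense ratio = expenses / premiums
= 40837 / 83463
= 0.4893


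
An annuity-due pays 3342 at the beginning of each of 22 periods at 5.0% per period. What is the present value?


PV_due = PMT * (1-(1+i)^(-n))/i * (1+i)
PV_immediate = 43990.7546
PV_due = 43990.7546 * 1.05
= 46190.2923


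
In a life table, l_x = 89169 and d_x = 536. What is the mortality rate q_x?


q_x = d_x / l_x
= 536 / 89169
= 0.006


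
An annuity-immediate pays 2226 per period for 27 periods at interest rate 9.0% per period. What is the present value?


PV = PMT * (1 - (1+i)^(-n)) / i
= 2226 * (1 - (1+0.09)^(-27)) / 0.09
= 2226 * (1 - 0.097608) / 0.09
= 2226 * 10.02658
= 22319.1669


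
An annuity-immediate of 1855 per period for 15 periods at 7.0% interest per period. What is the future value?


FV = PMT * ((1+i)^n - 1) / i
= 1855 * ((1.07)^15 - 1) / 0.07
= 1855 * (2.759032 - 1) / 0.07
= 46614.3358


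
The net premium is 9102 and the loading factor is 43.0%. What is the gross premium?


Gross = net * (1 + loading)
= 9102 * (1 + 0.43)
= 9102 * 1.43
= 13015.86


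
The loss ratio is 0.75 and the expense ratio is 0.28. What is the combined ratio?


Combined ratio = loss ratio + expense ratio
= 0.75 + 0.28
= 1.03


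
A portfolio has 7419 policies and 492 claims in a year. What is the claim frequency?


frequency = claims / policies
= 492 / 7419
= 0.0663


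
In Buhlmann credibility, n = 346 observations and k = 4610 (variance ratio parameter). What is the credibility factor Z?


Z = n / (n + k)
= 346 / (346 + 4610)
= 346 / 4956
= 0.0698


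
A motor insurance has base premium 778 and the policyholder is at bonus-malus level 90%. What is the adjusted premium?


adjusted = base * BM_level / 100
= 778 * 90 / 100
= 778 * 0.9
= 700.2


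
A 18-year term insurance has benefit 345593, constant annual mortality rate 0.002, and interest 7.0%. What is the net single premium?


NSP = benefit * sum_{k=0}^{n-1} k_p_x * q * v^(k+1)
With constant q=0.002, v=0.934579
Sum = 0.01985
NSP = 345593 * 0.01985
= 6860.0982


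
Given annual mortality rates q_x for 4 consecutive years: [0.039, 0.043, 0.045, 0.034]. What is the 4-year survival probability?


p_k = 1 - q_k for each year
Survival = product of (1 - q_k)
= 0.961 * 0.957 * 0.955 * 0.966
= 0.8484


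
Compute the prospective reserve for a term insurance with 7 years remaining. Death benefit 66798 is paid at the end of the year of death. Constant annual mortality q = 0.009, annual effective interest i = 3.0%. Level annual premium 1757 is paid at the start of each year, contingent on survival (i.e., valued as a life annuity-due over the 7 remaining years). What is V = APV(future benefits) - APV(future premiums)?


v = 1/(1+i) = 0.970874
APV(future benefits) per unit = sum_{k=0}^{6} k_p_x * q * v^(k+1) = 0.054639
APV(future benefits) = 66798 * 0.054639 = 3649.8028
Life annuity-due factor ä_{x:7} = sum_{k=0}^{6} k_p_x * v^k = 6.253176
APV(future premiums) = 1757 * 6.253176 = 10986.8304
V = 3649.8028 - 10986.8304
= -7337.0276


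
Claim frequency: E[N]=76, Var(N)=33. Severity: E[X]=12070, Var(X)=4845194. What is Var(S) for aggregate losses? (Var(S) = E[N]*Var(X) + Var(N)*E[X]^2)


Var(S) = E[N]*Var(X) + Var(N)*E[X]^2
= 76*4845194 + 33*12070^2
= 368234744 + 4807601700
= 5.1758e+09


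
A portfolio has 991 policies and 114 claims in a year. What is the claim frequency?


frequency = claims / policies
= 114 / 991
= 0.115


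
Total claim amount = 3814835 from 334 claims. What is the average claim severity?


severity = total / number
= 3814835 / 334
= 11421.6617


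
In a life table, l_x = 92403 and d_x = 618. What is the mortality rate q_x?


q_x = d_x / l_x
= 618 / 92403
= 0.0067


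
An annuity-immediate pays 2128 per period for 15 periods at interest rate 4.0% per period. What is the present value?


PV = PMT * (1 - (1+i)^(-n)) / i
= 2128 * (1 - (1+0.04)^(-15)) / 0.04
= 2128 * (1 - 0.555265) / 0.04
= 2128 * 11.118387
= 23659.9285


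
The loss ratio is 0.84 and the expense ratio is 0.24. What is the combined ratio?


Combined ratio = loss ratio + expense ratio
= 0.84 + 0.24
= 1.08


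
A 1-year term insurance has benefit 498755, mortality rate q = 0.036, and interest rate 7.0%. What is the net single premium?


NSP = benefit * q * v
v = 1/(1+i) = 0.934579
NSP = 498755 * 0.036 * 0.934579
= 16780.5421


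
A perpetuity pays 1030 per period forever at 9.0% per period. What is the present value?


PV = PMT / i
= 1030 / 0.09
= 11444.4444


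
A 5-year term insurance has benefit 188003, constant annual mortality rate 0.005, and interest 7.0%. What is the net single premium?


NSP = benefit * sum_{k=0}^{n-1} k_p_x * q * v^(k+1)
With constant q=0.005, v=0.934579
Sum = 0.020311
NSP = 188003 * 0.020311
= 3818.4803


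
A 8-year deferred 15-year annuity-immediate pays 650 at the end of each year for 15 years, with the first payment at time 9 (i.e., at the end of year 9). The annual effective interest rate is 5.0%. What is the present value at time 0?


PV at time 8 of the 15-year annuity-immediate:
a_n = 650 * (1-(1+0.05)^(-15))/0.05 = 6746.7777
Discount back 8 years to time 0:
PV = 6746.7777 * (1+0.05)^(-8)
= 6746.7777 * 0.676839
= 4566.4847


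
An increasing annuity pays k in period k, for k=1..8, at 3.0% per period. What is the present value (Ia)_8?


(Ia)_n = sum_{k=1}^{n} k * v^k, v = 1/(1+i)
v = 0.970874
Sum computed term by term:
(Ia)_8 = 30.5003


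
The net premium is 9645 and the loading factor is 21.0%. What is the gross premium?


Gross = net * (1 + loading)
= 9645 * (1 + 0.21)
= 9645 * 1.21
= 11670.45


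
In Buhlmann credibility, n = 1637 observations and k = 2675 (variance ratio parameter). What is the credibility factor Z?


Z = n / (n + k)
= 1637 / (1637 + 2675)
= 1637 / 4312
= 0.3796


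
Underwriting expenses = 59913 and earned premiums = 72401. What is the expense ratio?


Expense ratio = expenses / premiums
= 59913 / 72401
= 0.8275


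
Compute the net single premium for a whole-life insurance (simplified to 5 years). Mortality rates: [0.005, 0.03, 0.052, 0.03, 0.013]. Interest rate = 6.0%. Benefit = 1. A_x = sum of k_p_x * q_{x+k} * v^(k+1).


v = 0.943396
Year 0: k_p_x=1.0, q=0.005, term=0.004717
Year 1: k_p_x=0.995, q=0.03, term=0.026566
Year 2: k_p_x=0.96515, q=0.052, term=0.042139
Year 3: k_p_x=0.914962, q=0.03, term=0.021742
Year 4: k_p_x=0.887513, q=0.013, term=0.008622
A_x = 0.1038


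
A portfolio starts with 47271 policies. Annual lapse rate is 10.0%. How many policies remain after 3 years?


remaining = initial * (1 - lapse)^years
= 47271 * (1 - 0.1)^3
= 47271 * 0.729
= 34460.559


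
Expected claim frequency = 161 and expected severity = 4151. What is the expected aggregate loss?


E[S] = E[N] * E[X]
= 161 * 4151
= 668311


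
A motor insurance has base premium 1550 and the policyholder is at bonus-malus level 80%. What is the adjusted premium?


adjusted = base * BM_level / 100
= 1550 * 80 / 100
= 1550 * 0.8
= 1240.0


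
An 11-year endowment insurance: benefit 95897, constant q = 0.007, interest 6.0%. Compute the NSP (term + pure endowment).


Term component = 5133.6294
Pure endowment = 11_p_x * v^11 * benefit = 0.925639 * 0.526788 * 95897 = 46760.8327
NSP = 51894.4622


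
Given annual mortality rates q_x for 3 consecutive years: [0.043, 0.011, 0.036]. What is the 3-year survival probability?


p_k = 1 - q_k for each year
Survival = product of (1 - q_k)
= 0.957 * 0.989 * 0.964
= 0.9124


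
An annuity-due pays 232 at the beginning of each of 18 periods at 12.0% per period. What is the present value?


PV_due = PMT * (1-(1+i)^(-n))/i * (1+i)
PV_immediate = 1681.9235
PV_due = 1681.9235 * 1.12
= 1883.7543


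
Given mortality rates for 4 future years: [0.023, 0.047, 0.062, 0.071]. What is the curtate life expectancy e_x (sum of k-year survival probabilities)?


e_x = sum_{k=1}^{n} k_p_x
k_p_x values:
  1_p_x = 0.977
  2_p_x = 0.931081
  3_p_x = 0.873354
  4_p_x = 0.811346
e_x = 3.5928


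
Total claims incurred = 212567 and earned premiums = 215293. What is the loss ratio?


Loss ratio = claims / premiums
= 212567 / 215293
= 0.9873


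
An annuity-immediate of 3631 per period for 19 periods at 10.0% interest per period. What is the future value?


FV = PMT * ((1+i)^n - 1) / i
= 3631 * ((1.1)^19 - 1) / 0.1
= 3631 * (6.115909 - 1) / 0.1
= 185758.6574


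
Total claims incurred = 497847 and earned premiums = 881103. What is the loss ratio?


Loss ratio = claims / premiums
= 497847 / 881103
= 0.565


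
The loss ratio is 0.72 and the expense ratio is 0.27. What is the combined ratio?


Combined ratio = loss ratio + expense ratio
= 0.72 + 0.27
= 0.99


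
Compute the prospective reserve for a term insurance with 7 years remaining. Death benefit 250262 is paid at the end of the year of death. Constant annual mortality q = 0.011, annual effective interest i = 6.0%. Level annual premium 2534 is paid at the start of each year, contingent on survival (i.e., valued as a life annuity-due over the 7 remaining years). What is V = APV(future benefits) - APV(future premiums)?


v = 1/(1+i) = 0.943396
APV(future benefits) per unit = sum_{k=0}^{6} k_p_x * q * v^(k+1) = 0.059569
APV(future benefits) = 250262 * 0.059569 = 14907.9423
Life annuity-due factor ä_{x:7} = sum_{k=0}^{6} k_p_x * v^k = 5.740318
APV(future premiums) = 2534 * 5.740318 = 14545.9665
V = 14907.9423 - 14545.9665
= 361.9758


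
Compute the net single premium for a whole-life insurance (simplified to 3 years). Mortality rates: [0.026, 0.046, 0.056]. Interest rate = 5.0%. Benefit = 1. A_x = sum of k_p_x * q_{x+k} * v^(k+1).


v = 0.952381
Year 0: k_p_x=1.0, q=0.026, term=0.024762
Year 1: k_p_x=0.974, q=0.046, term=0.040639
Year 2: k_p_x=0.929196, q=0.056, term=0.04495
A_x = 0.1104


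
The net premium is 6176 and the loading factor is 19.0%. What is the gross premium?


Gross = net * (1 + loading)
= 6176 * (1 + 0.19)
= 6176 * 1.19
= 7349.44


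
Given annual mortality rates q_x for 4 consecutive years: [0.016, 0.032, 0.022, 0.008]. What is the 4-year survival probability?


p_k = 1 - q_k for each year
Survival = product of (1 - q_k)
= 0.984 * 0.968 * 0.978 * 0.992
= 0.9241


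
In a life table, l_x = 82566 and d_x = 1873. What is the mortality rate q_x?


q_x = d_x / l_x
= 1873 / 82566
= 0.0227


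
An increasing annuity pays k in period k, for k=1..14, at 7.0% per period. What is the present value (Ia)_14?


(Ia)_n = sum_{k=1}^{n} k * v^k, v = 1/(1+i)
v = 0.934579
Sum computed term by term:
(Ia)_14 = 56.1173


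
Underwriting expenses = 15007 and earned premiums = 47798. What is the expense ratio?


Expense ratio = expenses / premiums
= 15007 / 47798
= 0.314


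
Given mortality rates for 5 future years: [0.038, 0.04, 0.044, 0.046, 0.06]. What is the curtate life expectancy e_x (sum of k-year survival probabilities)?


e_x = sum_{k=1}^{n} k_p_x
k_p_x values:
  1_p_x = 0.962
  2_p_x = 0.92352
  3_p_x = 0.882885
  4_p_x = 0.842272
  5_p_x = 0.791736
e_x = 4.4024


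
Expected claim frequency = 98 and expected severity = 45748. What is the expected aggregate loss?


E[S] = E[N] * E[X]
= 98 * 45748
= 4.4833e+06


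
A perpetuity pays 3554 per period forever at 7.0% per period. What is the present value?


PV = PMT / i
= 3554 / 0.07
= 50771.4286


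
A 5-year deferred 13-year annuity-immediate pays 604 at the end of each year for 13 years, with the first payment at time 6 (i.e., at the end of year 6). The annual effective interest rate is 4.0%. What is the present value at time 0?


PV at time 5 of the 13-year annuity-immediate:
a_n = 604 * (1-(1+0.04)^(-13))/0.04 = 6031.3313
Discount back 5 years to time 0:
PV = 6031.3313 * (1+0.04)^(-5)
= 6031.3313 * 0.821927
= 4957.3147


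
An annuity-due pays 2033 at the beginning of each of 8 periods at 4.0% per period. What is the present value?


PV_due = PMT * (1-(1+i)^(-n))/i * (1+i)
PV_immediate = 13687.6703
PV_due = 13687.6703 * 1.04
= 14235.1771


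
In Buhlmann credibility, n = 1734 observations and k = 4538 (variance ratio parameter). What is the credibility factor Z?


Z = n / (n + k)
= 1734 / (1734 + 4538)
= 1734 / 6272
= 0.2765


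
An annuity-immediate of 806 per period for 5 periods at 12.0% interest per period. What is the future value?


FV = PMT * ((1+i)^n - 1) / i
= 806 * ((1.12)^5 - 1) / 0.12
= 806 * (1.762342 - 1) / 0.12
= 5120.395


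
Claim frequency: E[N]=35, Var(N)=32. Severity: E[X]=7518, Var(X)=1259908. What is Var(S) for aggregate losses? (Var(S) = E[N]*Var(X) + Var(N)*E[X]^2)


Var(S) = E[N]*Var(X) + Var(N)*E[X]^2
= 35*1259908 + 32*7518^2
= 44096780 + 1808650368
= 1.8527e+09


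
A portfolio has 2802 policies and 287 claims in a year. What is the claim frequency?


frequency = claims / policies
= 287 / 2802
= 0.1024


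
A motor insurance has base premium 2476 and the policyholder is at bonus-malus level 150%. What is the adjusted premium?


adjusted = base * BM_level / 100
= 2476 * 150 / 100
= 2476 * 1.5
= 3714.0


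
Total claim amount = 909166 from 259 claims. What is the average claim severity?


severity = total / number
= 909166 / 259
= 3510.2934


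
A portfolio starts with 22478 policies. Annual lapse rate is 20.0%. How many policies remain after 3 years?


remaining = initial * (1 - lapse)^years
= 22478 * (1 - 0.2)^3
= 22478 * 0.512
= 11508.736


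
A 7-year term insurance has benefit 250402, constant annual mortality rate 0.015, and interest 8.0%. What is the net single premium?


NSP = benefit * sum_{k=0}^{n-1} k_p_x * q * v^(k+1)
With constant q=0.015, v=0.925926
Sum = 0.075014
NSP = 250402 * 0.075014
= 18783.5899


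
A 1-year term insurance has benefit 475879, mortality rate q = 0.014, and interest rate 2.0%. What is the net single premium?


NSP = benefit * q * v
v = 1/(1+i) = 0.980392
NSP = 475879 * 0.014 * 0.980392
= 6531.6725


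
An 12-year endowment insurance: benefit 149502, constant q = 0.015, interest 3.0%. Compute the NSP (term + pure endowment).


Term component = 20678.9482
Pure endowment = 12_p_x * v^12 * benefit = 0.834132 * 0.70138 * 149502 = 87465.1554
NSP = 108144.1036


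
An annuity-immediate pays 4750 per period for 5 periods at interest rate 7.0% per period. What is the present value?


PV = PMT * (1 - (1+i)^(-n)) / i
= 4750 * (1 - (1+0.07)^(-5)) / 0.07
= 4750 * (1 - 0.712986) / 0.07
= 4750 * 4.100197
= 19475.9378


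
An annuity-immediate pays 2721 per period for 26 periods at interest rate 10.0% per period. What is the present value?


PV = PMT * (1 - (1+i)^(-n)) / i
= 2721 * (1 - (1+0.1)^(-26)) / 0.1
= 2721 * (1 - 0.083905) / 0.1
= 2721 * 9.160945
= 24926.9326


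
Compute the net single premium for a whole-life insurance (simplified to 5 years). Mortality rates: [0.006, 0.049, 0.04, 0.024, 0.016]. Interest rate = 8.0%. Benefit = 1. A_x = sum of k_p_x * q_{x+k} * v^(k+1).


v = 0.925926
Year 0: k_p_x=1.0, q=0.006, term=0.005556
Year 1: k_p_x=0.994, q=0.049, term=0.041758
Year 2: k_p_x=0.945294, q=0.04, term=0.030016
Year 3: k_p_x=0.907482, q=0.024, term=0.016009
Year 4: k_p_x=0.885703, q=0.016, term=0.009645
A_x = 0.103


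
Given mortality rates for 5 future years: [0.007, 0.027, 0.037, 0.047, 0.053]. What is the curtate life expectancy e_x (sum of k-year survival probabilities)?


e_x = sum_{k=1}^{n} k_p_x
k_p_x values:
  1_p_x = 0.993
  2_p_x = 0.966189
  3_p_x = 0.93044
  4_p_x = 0.886709
  5_p_x = 0.839714
e_x = 4.6161


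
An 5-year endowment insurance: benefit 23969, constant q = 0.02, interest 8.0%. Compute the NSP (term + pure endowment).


Term component = 1844.6863
Pure endowment = 5_p_x * v^5 * benefit = 0.903921 * 0.680583 * 23969 = 14745.5683
NSP = 16590.2547


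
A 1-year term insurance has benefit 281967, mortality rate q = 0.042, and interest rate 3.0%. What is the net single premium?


NSP = benefit * q * v
v = 1/(1+i) = 0.970874
NSP = 281967 * 0.042 * 0.970874
= 11497.6835


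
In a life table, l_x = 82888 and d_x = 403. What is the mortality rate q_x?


q_x = d_x / l_x
= 403 / 82888
= 0.0049


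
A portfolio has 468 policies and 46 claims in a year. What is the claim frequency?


frequency = claims / policies
= 46 / 468
= 0.0983


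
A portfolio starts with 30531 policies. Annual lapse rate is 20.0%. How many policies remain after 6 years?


remaining = initial * (1 - lapse)^years
= 30531 * (1 - 0.2)^6
= 30531 * 0.262144
= 8003.5185


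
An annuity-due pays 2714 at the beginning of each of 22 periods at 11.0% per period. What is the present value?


PV_due = PMT * (1-(1+i)^(-n))/i * (1+i)
PV_immediate = 22188.9559
PV_due = 22188.9559 * 1.11
= 24629.741


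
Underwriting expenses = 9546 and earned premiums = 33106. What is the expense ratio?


Expense ratio = expenses / premiums
= 9546 / 33106
= 0.2883


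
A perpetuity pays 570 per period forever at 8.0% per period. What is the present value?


PV = PMT / i
= 570 / 0.08
= 7125.0


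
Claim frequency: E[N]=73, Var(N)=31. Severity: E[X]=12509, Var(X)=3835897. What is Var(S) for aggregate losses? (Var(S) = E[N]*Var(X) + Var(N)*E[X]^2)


Var(S) = E[N]*Var(X) + Var(N)*E[X]^2
= 73*3835897 + 31*12509^2
= 280020481 + 4850727511
= 5.1307e+09


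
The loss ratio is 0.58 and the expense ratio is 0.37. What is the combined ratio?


Combined ratio = loss ratio + expense ratio
= 0.58 + 0.37
= 0.95


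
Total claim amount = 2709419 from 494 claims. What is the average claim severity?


severity = total / number
= 2709419 / 494
= 5484.6538


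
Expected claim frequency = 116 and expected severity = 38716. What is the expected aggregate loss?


E[S] = E[N] * E[X]
= 116 * 38716
= 4.4911e+06


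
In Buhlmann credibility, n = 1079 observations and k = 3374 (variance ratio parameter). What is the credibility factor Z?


Z = n / (n + k)
= 1079 / (1079 + 3374)
= 1079 / 4453
= 0.2423


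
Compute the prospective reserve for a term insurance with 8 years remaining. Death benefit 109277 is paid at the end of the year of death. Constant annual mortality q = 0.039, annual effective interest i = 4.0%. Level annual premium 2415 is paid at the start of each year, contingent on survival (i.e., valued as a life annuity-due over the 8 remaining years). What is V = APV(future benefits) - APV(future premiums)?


v = 1/(1+i) = 0.961538
APV(future benefits) per unit = sum_{k=0}^{7} k_p_x * q * v^(k+1) = 0.231274
APV(future benefits) = 109277 * 0.231274 = 25272.98
Life annuity-due factor ä_{x:8} = sum_{k=0}^{7} k_p_x * v^k = 6.167319
APV(future premiums) = 2415 * 6.167319 = 14894.0757
V = 25272.98 - 14894.0757
= 10378.9043


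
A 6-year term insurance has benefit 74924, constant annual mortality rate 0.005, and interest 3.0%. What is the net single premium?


NSP = benefit * sum_{k=0}^{n-1} k_p_x * q * v^(k+1)
With constant q=0.005, v=0.970874
Sum = 0.026761
NSP = 74924 * 0.026761
= 2005.0551


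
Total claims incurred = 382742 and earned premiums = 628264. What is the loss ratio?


Loss ratio = claims / premiums
= 382742 / 628264
= 0.6092


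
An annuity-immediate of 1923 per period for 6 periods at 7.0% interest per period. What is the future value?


FV = PMT * ((1+i)^n - 1) / i
= 1923 * ((1.07)^6 - 1) / 0.07
= 1923 * (1.50073 - 1) / 0.07
= 13755.7781


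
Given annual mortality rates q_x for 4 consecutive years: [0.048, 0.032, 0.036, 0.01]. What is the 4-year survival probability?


p_k = 1 - q_k for each year
Survival = product of (1 - q_k)
= 0.952 * 0.968 * 0.964 * 0.99
= 0.8795


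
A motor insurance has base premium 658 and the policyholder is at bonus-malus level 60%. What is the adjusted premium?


adjusted = base * BM_level / 100
= 658 * 60 / 100
= 658 * 0.6
= 394.8


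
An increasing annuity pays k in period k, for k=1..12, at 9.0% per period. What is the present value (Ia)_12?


(Ia)_n = sum_{k=1}^{n} k * v^k, v = 1/(1+i)
v = 0.917431
Sum computed term by term:
(Ia)_12 = 39.3197


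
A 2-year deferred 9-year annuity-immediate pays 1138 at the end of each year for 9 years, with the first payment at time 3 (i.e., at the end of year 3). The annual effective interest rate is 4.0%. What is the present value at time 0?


PV at time 2 of the 9-year annuity-immediate:
a_n = 1138 * (1-(1+0.04)^(-9))/0.04 = 8461.4074
Discount back 2 years to time 0:
PV = 8461.4074 * (1+0.04)^(-2)
= 8461.4074 * 0.924556
= 7823.0468


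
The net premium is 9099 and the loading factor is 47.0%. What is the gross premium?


Gross = net * (1 + loading)
= 9099 * (1 + 0.47)
= 9099 * 1.47
= 13375.53


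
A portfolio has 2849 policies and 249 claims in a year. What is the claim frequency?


frequency = claims / policies
= 249 / 2849
= 0.0874


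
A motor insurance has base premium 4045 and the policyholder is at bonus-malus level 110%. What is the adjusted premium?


adjusted = base * BM_level / 100
= 4045 * 110 / 100
= 4045 * 1.1
= 4449.5


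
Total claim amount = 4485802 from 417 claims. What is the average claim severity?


severity = total / number
= 4485802 / 417
= 10757.3189


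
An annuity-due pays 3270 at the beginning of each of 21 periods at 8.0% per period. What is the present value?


PV_due = PMT * (1-(1+i)^(-n))/i * (1+i)
PV_immediate = 32754.9463
PV_due = 32754.9463 * 1.08
= 35375.342


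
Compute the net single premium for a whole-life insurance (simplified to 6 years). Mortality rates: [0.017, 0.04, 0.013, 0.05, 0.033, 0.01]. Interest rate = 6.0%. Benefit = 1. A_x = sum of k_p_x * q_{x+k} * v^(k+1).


v = 0.943396
Year 0: k_p_x=1.0, q=0.017, term=0.016038
Year 1: k_p_x=0.983, q=0.04, term=0.034995
Year 2: k_p_x=0.94368, q=0.013, term=0.0103
Year 3: k_p_x=0.931412, q=0.05, term=0.036888
Year 4: k_p_x=0.884842, q=0.033, term=0.02182
Year 5: k_p_x=0.855642, q=0.01, term=0.006032
A_x = 0.1261


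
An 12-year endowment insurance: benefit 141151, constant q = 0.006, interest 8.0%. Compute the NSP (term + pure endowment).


Term component = 6209.5296
Pure endowment = 12_p_x * v^12 * benefit = 0.930329 * 0.397114 * 141151 = 52147.7418
NSP = 58357.2714


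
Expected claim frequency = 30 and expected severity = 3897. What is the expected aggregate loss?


E[S] = E[N] * E[X]
= 30 * 3897
= 116910


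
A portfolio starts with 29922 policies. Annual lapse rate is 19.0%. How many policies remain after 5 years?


remaining = initial * (1 - lapse)^years
= 29922 * (1 - 0.19)^5
= 29922 * 0.348678
= 10433.1563


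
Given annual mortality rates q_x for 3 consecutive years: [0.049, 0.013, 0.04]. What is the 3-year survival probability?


p_k = 1 - q_k for each year
Survival = product of (1 - q_k)
= 0.951 * 0.987 * 0.96
= 0.9011


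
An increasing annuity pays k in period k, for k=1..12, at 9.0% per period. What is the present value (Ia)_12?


(Ia)_n = sum_{k=1}^{n} k * v^k, v = 1/(1+i)
v = 0.917431
Sum computed term by term:
(Ia)_12 = 39.3197


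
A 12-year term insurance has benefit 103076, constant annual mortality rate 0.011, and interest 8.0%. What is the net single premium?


NSP = benefit * sum_{k=0}^{n-1} k_p_x * q * v^(k+1)
With constant q=0.011, v=0.925926
Sum = 0.078843
NSP = 103076 * 0.078843
= 8126.8301


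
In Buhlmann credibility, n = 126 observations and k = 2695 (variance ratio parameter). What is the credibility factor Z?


Z = n / (n + k)
= 126 / (126 + 2695)
= 126 / 2821
= 0.0447


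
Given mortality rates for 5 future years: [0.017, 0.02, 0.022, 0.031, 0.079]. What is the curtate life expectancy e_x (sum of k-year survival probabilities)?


e_x = sum_{k=1}^{n} k_p_x
k_p_x values:
  1_p_x = 0.983
  2_p_x = 0.96334
  3_p_x = 0.942147
  4_p_x = 0.91294
  5_p_x = 0.840818
e_x = 4.6422


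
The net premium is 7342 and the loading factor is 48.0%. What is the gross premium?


Gross = net * (1 + loading)
= 7342 * (1 + 0.48)
= 7342 * 1.48
= 10866.16


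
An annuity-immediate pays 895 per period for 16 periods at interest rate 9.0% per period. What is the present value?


PV = PMT * (1 - (1+i)^(-n)) / i
= 895 * (1 - (1+0.09)^(-16)) / 0.09
= 895 * (1 - 0.25187) / 0.09
= 895 * 8.312558
= 7439.7396


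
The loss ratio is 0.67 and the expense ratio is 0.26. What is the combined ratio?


Combined ratio = loss ratio + expense ratio
= 0.67 + 0.26
= 0.93


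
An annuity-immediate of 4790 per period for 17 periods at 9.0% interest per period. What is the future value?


FV = PMT * ((1+i)^n - 1) / i
= 4790 * ((1.09)^17 - 1) / 0.09
= 4790 * (4.327633 - 1) / 0.09
= 177104.0448


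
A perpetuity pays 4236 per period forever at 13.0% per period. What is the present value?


PV = PMT / i
= 4236 / 0.13
= 32584.6154


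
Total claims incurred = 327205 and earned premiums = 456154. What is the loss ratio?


Loss ratio = claims / premiums
= 327205 / 456154
= 0.7173


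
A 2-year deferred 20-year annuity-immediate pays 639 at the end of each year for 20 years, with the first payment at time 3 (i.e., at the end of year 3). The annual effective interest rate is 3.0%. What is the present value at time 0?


PV at time 2 of the 20-year annuity-immediate:
a_n = 639 * (1-(1+0.03)^(-20))/0.03 = 9506.7064
Discount back 2 years to time 0:
PV = 9506.7064 * (1+0.03)^(-2)
= 9506.7064 * 0.942596
= 8960.9826


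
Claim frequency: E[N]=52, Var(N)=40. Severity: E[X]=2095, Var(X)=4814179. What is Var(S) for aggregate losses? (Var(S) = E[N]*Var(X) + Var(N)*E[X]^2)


Var(S) = E[N]*Var(X) + Var(N)*E[X]^2
= 52*4814179 + 40*2095^2
= 250337308 + 175561000
= 4.2590e+08


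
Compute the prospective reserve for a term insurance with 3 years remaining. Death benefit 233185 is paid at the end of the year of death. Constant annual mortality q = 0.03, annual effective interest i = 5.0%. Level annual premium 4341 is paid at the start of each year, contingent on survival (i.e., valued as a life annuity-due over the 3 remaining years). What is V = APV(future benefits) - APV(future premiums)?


v = 1/(1+i) = 0.952381
APV(future benefits) per unit = sum_{k=0}^{2} k_p_x * q * v^(k+1) = 0.07935
APV(future benefits) = 233185 * 0.07935 = 18503.1202
Life annuity-due factor ä_{x:3} = sum_{k=0}^{2} k_p_x * v^k = 2.777234
APV(future premiums) = 4341 * 2.777234 = 12055.9709
V = 18503.1202 - 12055.9709
= 6447.1493


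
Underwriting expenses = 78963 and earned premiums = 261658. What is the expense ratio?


Expense ratio = expenses / premiums
= 78963 / 261658
= 0.3018


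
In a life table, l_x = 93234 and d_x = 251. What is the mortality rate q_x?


q_x = d_x / l_x
= 251 / 93234
= 0.0027


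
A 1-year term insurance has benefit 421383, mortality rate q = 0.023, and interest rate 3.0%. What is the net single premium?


NSP = benefit * q * v
v = 1/(1+i) = 0.970874
NSP = 421383 * 0.023 * 0.970874
= 9409.5233


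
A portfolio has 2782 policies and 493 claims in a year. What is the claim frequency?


frequency = claims / policies
= 493 / 2782
= 0.1772


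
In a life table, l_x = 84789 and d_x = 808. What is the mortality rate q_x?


q_x = d_x / l_x
= 808 / 84789
= 0.0095


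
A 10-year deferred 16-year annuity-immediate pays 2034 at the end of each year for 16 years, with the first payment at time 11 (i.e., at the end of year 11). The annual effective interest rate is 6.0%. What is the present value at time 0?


PV at time 10 of the 16-year annuity-immediate:
a_n = 2034 * (1-(1+0.06)^(-16))/0.06 = 20555.391
Discount back 10 years to time 0:
PV = 20555.391 * (1+0.06)^(-10)
= 20555.391 * 0.558395
= 11478.023


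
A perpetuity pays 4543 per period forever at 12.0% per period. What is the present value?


PV = PMT / i
= 4543 / 0.12
= 37858.3333


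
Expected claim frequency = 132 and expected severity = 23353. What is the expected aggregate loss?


E[S] = E[N] * E[X]
= 132 * 23353
= 3.0826e+06


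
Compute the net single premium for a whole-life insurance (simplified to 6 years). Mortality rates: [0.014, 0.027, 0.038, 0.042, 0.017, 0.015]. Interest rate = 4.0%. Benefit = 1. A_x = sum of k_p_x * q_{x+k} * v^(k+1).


v = 0.961538
Year 0: k_p_x=1.0, q=0.014, term=0.013462
Year 1: k_p_x=0.986, q=0.027, term=0.024614
Year 2: k_p_x=0.959378, q=0.038, term=0.03241
Year 3: k_p_x=0.922922, q=0.042, term=0.033135
Year 4: k_p_x=0.884159, q=0.017, term=0.012354
Year 5: k_p_x=0.869128, q=0.015, term=0.010303
A_x = 0.1263
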